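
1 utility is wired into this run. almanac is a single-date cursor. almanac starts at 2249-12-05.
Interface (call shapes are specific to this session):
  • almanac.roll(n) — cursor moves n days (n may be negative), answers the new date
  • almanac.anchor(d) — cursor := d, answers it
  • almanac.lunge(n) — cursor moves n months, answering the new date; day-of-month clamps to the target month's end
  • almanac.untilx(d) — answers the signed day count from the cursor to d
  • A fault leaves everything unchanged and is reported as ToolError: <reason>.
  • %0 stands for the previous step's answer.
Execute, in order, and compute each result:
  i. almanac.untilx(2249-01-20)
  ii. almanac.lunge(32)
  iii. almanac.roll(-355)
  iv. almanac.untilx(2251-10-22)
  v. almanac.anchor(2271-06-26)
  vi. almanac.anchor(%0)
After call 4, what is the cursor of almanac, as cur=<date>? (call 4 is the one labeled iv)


Invoking almanac.untilx on 2249-01-20, yielding -319.
I run almanac.lunge on 32, yielding 2252-08-05.
I try almanac.roll on -355, and get 2251-08-16.
I try almanac.untilx on 2251-10-22, giving 67.
Next I call almanac.anchor on 2271-06-26, — result: 2271-06-26.
Calling almanac.anchor on %0, giving 2271-06-26.

Answer: cur=2251-08-16


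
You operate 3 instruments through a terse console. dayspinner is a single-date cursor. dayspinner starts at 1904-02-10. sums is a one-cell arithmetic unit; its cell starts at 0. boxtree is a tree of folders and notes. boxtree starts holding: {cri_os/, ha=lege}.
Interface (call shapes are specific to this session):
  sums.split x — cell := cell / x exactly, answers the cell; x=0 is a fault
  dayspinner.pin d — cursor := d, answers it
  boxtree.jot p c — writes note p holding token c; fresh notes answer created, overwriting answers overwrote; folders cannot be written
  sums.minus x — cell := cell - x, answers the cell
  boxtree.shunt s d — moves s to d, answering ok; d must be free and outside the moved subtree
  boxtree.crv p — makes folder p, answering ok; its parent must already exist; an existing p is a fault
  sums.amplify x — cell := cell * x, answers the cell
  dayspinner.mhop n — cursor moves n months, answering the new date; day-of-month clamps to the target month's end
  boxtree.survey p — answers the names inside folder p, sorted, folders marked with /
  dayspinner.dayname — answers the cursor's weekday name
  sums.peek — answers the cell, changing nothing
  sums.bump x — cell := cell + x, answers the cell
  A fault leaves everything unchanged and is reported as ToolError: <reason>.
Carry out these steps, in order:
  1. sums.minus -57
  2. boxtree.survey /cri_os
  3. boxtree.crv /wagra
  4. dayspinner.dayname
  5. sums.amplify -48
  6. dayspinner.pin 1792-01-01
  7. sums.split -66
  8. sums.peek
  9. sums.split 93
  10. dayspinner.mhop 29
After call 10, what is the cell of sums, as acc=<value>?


Answer: acc=152/341

Derivation:
# 1. sums.minus(-57) -> 57
# 2. boxtree.survey(/cri_os) -> []
# 3. boxtree.crv(/wagra) -> ok
# 4. dayspinner.dayname() -> Wednesday
# 5. sums.amplify(-48) -> -2736
# 6. dayspinner.pin(1792-01-01) -> 1792-01-01
# 7. sums.split(-66) -> 456/11
# 8. sums.peek() -> 456/11
# 9. sums.split(93) -> 152/341
# 10. dayspinner.mhop(29) -> 1794-06-01


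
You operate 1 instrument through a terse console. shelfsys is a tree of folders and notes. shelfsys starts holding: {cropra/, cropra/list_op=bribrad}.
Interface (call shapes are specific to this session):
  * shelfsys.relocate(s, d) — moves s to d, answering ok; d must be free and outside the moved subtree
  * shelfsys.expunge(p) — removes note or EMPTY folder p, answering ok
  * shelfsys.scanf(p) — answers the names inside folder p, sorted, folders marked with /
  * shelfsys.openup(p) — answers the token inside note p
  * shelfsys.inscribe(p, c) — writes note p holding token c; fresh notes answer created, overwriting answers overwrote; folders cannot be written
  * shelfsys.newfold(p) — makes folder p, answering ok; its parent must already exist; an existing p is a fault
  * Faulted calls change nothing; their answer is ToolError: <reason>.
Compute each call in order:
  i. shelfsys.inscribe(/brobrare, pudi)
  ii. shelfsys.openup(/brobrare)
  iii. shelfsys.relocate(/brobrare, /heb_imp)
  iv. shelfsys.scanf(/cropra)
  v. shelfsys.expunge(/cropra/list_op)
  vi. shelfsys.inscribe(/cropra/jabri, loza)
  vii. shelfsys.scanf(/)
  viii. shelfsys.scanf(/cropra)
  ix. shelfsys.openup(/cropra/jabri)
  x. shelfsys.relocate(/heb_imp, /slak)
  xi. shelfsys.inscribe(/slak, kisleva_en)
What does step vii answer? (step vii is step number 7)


> inscribe p='/brobrare' c='pudi'
= created
> openup p='/brobrare'
= pudi
> relocate s='/brobrare' d='/heb_imp'
= ok
> scanf p='/cropra'
= [list_op]
> expunge p='/cropra/list_op'
= ok
> inscribe p='/cropra/jabri' c='loza'
= created
> scanf p='/'
= [cropra/, heb_imp]
> scanf p='/cropra'
= [jabri]
> openup p='/cropra/jabri'
= loza
> relocate s='/heb_imp' d='/slak'
= ok
> inscribe p='/slak' c='kisleva_en'
= overwrote

Answer: [cropra/, heb_imp]


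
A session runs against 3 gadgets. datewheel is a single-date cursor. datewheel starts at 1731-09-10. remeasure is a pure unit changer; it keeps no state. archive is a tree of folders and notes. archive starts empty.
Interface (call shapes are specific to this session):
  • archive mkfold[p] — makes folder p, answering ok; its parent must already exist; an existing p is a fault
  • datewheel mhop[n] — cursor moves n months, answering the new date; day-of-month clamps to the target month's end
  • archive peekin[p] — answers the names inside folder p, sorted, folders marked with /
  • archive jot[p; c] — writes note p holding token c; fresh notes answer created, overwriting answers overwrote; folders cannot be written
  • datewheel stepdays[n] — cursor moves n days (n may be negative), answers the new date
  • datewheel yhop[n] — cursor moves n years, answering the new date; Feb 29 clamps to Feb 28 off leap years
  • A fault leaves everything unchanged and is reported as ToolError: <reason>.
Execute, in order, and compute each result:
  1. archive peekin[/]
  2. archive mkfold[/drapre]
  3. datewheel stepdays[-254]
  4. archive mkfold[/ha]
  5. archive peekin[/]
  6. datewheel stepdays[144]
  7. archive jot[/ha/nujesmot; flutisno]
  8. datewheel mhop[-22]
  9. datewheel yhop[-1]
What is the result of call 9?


Answer: 1728-07-23

Derivation:
Act: archive peekin[p→/]
Obs: []
Act: archive mkfold[p→/drapre]
Obs: ok
Act: datewheel stepdays[n→-254]
Obs: 1730-12-30
Act: archive mkfold[p→/ha]
Obs: ok
Act: archive peekin[p→/]
Obs: [drapre/, ha/]
Act: datewheel stepdays[n→144]
Obs: 1731-05-23
Act: archive jot[p→/ha/nujesmot; c→flutisno]
Obs: created
Act: datewheel mhop[n→-22]
Obs: 1729-07-23
Act: datewheel yhop[n→-1]
Obs: 1728-07-23


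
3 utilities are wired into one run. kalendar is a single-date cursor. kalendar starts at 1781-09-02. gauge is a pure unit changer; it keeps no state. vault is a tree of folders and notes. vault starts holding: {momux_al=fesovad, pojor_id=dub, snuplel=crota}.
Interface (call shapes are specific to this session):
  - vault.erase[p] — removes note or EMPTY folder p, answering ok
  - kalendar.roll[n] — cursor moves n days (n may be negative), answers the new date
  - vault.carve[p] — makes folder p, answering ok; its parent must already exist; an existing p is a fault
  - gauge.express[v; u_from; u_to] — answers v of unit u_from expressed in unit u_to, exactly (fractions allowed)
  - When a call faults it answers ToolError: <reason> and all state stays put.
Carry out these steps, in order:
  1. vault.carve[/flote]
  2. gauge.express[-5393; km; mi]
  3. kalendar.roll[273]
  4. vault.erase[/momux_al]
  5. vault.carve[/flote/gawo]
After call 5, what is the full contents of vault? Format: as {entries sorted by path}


! 1. vault.carve(/flote) -> ok
! 2. gauge.express(-5393, km, mi) -> -84265625/25146
! 3. kalendar.roll(273) -> 1782-06-02
! 4. vault.erase(/momux_al) -> ok
! 5. vault.carve(/flote/gawo) -> ok

Answer: {flote/, flote/gawo/, pojor_id=dub, snuplel=crota}


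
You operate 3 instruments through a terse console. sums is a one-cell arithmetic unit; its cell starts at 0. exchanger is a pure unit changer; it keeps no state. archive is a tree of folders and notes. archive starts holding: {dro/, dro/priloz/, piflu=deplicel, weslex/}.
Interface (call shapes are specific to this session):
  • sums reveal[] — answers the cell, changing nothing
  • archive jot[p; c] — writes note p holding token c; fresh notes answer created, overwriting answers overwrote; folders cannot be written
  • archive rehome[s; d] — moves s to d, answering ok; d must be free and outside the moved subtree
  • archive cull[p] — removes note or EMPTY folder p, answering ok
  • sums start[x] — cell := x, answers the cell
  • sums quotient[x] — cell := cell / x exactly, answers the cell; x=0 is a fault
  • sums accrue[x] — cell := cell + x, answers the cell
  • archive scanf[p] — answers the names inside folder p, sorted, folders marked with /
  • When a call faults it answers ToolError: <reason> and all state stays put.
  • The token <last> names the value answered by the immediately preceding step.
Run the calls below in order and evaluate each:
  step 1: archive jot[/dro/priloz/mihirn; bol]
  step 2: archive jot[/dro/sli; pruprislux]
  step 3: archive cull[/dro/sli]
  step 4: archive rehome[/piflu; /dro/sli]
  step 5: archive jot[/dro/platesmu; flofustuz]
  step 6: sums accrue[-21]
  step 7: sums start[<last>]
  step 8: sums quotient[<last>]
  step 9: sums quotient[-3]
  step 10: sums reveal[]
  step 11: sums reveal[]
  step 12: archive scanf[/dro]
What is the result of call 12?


Answer: [platesmu, priloz/, sli]

Derivation:
;; archive jot(p→/dro/priloz/mihirn, c→bol) : created
;; archive jot(p→/dro/sli, c→pruprislux) : created
;; archive cull(p→/dro/sli) : ok
;; archive rehome(s→/piflu, d→/dro/sli) : ok
;; archive jot(p→/dro/platesmu, c→flofustuz) : created
;; sums accrue(x→-21) : -21
;; sums start(x→<last>) : -21
;; sums quotient(x→<last>) : 1
;; sums quotient(x→-3) : -1/3
;; sums reveal() : -1/3
;; sums reveal() : -1/3
;; archive scanf(p→/dro) : [platesmu, priloz/, sli]


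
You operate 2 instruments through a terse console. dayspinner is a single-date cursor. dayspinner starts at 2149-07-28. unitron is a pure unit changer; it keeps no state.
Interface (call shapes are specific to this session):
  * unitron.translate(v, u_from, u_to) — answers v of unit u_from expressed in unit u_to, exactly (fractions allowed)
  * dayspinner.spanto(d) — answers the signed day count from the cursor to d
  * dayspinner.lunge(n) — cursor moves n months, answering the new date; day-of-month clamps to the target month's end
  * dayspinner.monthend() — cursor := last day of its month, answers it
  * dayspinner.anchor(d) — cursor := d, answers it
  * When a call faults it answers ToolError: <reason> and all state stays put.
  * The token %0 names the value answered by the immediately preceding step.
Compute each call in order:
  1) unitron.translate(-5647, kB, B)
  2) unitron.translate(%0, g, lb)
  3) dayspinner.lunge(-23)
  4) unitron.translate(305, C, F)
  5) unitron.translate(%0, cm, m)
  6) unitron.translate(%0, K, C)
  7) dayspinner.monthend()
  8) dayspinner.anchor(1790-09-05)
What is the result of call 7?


==> unitron.translate(v→-5647, u_from→kB, u_to→B)
<== -5647000
==> unitron.translate(v→%0, u_from→g, u_to→lb)
<== -564700000000/45359237
==> dayspinner.lunge(n→-23)
<== 2147-08-28
==> unitron.translate(v→305, u_from→C, u_to→F)
<== 581
==> unitron.translate(v→%0, u_from→cm, u_to→m)
<== 581/100
==> unitron.translate(v→%0, u_from→K, u_to→C)
<== -13367/50
==> dayspinner.monthend()
<== 2147-08-31
==> dayspinner.anchor(d→1790-09-05)
<== 1790-09-05

Answer: 2147-08-31


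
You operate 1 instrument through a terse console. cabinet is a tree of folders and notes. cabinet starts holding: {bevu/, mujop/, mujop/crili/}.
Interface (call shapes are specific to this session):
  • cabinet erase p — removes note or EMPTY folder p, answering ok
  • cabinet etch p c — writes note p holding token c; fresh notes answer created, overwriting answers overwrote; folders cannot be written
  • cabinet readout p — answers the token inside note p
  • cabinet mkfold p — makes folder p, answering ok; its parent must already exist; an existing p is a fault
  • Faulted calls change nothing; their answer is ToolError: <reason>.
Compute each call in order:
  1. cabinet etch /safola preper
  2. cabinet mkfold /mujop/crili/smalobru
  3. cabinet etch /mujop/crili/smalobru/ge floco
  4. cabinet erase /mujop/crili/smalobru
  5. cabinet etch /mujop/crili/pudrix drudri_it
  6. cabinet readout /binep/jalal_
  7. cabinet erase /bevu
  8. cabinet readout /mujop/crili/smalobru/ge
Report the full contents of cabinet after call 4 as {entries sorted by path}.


Next I call cabinet etch passing /safola, preper, and see created.
I try cabinet mkfold passing /mujop/crili/smalobru, and see ok.
Calling cabinet etch passing /mujop/crili/smalobru/ge, floco, which returns created.
Invoking cabinet erase passing /mujop/crili/smalobru, giving ToolError: not empty.
I run cabinet etch passing /mujop/crili/pudrix, drudri_it: created.
I call cabinet readout passing /binep/jalal_, and see ToolError: not found.
I use cabinet erase passing /bevu, and observe ok.
I use cabinet readout passing /mujop/crili/smalobru/ge, and see floco.

Answer: {bevu/, mujop/, mujop/crili/, mujop/crili/smalobru/, mujop/crili/smalobru/ge=floco, safola=preper}


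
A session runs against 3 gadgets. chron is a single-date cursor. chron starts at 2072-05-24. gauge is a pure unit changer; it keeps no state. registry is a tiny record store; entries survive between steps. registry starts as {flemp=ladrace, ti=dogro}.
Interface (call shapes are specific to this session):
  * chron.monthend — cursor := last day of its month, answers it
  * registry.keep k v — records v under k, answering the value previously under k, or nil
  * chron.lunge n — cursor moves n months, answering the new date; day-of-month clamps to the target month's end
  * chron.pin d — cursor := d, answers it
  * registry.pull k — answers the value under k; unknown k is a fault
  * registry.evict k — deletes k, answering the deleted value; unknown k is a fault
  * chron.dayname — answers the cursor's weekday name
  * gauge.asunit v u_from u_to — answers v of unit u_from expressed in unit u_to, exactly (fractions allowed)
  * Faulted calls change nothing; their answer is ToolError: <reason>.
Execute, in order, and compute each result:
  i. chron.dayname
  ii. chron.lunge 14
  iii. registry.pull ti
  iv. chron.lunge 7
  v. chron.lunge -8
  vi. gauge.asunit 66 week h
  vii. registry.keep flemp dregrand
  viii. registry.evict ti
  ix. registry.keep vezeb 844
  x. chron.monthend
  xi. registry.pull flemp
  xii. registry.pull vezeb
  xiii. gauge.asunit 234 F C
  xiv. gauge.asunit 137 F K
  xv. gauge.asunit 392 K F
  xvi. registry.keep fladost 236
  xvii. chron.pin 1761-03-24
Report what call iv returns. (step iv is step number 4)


Answer: 2074-02-24

Derivation:
% 1. dayname() -> Tuesday
% 2. lunge(n='14') -> 2073-07-24
% 3. pull(k='ti') -> dogro
% 4. lunge(n='7') -> 2074-02-24
% 5. lunge(n='-8') -> 2073-06-24
% 6. asunit(v='66', u_from='week', u_to='h') -> 11088
% 7. keep(k='flemp', v='dregrand') -> ladrace
% 8. evict(k='ti') -> dogro
% 9. keep(k='vezeb', v='844') -> nil
% 10. monthend() -> 2073-06-30
% 11. pull(k='flemp') -> dregrand
% 12. pull(k='vezeb') -> 844
% 13. asunit(v='234', u_from='F', u_to='C') -> 1010/9
% 14. asunit(v='137', u_from='F', u_to='K') -> 19889/60
% 15. asunit(v='392', u_from='K', u_to='F') -> 24593/100
% 16. keep(k='fladost', v='236') -> nil
% 17. pin(d='1761-03-24') -> 1761-03-24


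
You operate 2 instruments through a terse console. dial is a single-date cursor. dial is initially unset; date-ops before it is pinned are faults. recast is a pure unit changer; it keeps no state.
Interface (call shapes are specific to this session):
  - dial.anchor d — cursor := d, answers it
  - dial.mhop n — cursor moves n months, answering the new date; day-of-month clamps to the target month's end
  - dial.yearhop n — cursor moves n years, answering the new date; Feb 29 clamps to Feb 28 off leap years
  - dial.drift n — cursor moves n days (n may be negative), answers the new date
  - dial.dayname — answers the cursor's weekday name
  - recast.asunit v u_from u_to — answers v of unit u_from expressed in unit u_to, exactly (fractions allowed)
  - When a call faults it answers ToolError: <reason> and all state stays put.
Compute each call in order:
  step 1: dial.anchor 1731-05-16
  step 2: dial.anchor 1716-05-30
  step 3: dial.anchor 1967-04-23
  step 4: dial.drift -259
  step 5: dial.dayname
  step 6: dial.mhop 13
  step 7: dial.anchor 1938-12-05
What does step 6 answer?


Answer: 1967-09-07

Derivation:
-> anchor(d=1731-05-16)
<- 1731-05-16
-> anchor(d=1716-05-30)
<- 1716-05-30
-> anchor(d=1967-04-23)
<- 1967-04-23
-> drift(n=-259)
<- 1966-08-07
-> dayname()
<- Sunday
-> mhop(n=13)
<- 1967-09-07
-> anchor(d=1938-12-05)
<- 1938-12-05


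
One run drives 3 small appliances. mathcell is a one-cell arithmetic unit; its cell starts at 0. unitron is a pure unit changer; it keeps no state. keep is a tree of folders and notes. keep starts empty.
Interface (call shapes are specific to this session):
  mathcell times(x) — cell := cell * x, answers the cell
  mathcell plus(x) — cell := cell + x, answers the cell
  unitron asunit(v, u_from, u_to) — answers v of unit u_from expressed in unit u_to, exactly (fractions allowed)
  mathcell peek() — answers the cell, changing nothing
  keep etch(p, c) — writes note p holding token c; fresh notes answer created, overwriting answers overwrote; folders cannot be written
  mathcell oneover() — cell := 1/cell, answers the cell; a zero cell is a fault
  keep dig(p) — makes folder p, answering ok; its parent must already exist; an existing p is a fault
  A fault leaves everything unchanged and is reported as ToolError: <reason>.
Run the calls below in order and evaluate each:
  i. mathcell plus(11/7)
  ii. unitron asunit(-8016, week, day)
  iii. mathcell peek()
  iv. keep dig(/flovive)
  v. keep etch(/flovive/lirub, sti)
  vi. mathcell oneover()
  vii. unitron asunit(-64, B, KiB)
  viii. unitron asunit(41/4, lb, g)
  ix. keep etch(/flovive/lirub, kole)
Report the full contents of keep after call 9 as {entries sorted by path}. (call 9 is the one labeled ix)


Answer: {flovive/, flovive/lirub=kole}

Derivation:
Do: mathcell plus[x: 11/7]
See: 11/7
Do: unitron asunit[v: -8016; u_from: week; u_to: day]
See: -56112
Do: mathcell peek[]
See: 11/7
Do: keep dig[p: /flovive]
See: ok
Do: keep etch[p: /flovive/lirub; c: sti]
See: created
Do: mathcell oneover[]
See: 7/11
Do: unitron asunit[v: -64; u_from: B; u_to: KiB]
See: -1/16
Do: unitron asunit[v: 41/4; u_from: lb; u_to: g]
See: 1859728717/400000
Do: keep etch[p: /flovive/lirub; c: kole]
See: overwrote


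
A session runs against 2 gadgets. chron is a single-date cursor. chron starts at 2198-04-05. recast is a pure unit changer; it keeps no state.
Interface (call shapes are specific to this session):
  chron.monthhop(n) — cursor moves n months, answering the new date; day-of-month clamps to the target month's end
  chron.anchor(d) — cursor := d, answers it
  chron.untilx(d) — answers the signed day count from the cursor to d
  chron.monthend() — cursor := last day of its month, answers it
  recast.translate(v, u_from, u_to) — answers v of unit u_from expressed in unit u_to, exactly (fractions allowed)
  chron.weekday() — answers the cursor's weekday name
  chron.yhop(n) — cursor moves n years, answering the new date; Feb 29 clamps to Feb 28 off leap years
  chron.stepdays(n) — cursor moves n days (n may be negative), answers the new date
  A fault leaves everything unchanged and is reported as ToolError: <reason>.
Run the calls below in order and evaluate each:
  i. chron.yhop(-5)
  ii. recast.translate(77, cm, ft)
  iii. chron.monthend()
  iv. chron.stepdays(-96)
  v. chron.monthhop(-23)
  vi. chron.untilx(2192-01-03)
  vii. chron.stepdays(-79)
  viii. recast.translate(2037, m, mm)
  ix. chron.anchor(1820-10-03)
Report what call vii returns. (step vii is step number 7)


Answer: 2190-12-07

Derivation:
→ yhop(n: -5)
← 2193-04-05
→ translate(v: 77, u_from: cm, u_to: ft)
← 1925/762
→ monthend()
← 2193-04-30
→ stepdays(n: -96)
← 2193-01-24
→ monthhop(n: -23)
← 2191-02-24
→ untilx(d: 2192-01-03)
← 313
→ stepdays(n: -79)
← 2190-12-07
→ translate(v: 2037, u_from: m, u_to: mm)
← 2037000
→ anchor(d: 1820-10-03)
← 1820-10-03


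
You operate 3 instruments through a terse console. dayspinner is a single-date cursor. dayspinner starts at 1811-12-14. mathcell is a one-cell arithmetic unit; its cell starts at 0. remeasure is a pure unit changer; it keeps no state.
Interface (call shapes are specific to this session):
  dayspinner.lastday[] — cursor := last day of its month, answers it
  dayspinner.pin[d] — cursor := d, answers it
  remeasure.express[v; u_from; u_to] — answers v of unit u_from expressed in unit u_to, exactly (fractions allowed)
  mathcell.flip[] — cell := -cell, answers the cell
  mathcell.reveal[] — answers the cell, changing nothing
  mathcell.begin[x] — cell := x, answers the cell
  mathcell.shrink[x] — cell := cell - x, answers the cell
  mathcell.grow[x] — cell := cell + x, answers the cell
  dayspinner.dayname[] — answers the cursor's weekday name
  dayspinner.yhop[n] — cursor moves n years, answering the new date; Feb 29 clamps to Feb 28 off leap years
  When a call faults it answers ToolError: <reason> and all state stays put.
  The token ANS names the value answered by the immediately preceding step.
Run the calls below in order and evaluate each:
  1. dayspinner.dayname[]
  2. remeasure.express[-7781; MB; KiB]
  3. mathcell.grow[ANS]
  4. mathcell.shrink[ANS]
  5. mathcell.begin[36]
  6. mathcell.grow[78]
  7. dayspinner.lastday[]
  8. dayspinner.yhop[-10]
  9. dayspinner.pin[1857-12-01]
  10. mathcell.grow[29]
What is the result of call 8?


Answer: 1801-12-31

Derivation:
% 1. dayname() -> Saturday
% 2. express(v='-7781', u_from='MB', u_to='KiB') -> -121578125/16
% 3. grow(x='ANS') -> -121578125/16
% 4. shrink(x='ANS') -> 0
% 5. begin(x='36') -> 36
% 6. grow(x='78') -> 114
% 7. lastday() -> 1811-12-31
% 8. yhop(n='-10') -> 1801-12-31
% 9. pin(d='1857-12-01') -> 1857-12-01
% 10. grow(x='29') -> 143


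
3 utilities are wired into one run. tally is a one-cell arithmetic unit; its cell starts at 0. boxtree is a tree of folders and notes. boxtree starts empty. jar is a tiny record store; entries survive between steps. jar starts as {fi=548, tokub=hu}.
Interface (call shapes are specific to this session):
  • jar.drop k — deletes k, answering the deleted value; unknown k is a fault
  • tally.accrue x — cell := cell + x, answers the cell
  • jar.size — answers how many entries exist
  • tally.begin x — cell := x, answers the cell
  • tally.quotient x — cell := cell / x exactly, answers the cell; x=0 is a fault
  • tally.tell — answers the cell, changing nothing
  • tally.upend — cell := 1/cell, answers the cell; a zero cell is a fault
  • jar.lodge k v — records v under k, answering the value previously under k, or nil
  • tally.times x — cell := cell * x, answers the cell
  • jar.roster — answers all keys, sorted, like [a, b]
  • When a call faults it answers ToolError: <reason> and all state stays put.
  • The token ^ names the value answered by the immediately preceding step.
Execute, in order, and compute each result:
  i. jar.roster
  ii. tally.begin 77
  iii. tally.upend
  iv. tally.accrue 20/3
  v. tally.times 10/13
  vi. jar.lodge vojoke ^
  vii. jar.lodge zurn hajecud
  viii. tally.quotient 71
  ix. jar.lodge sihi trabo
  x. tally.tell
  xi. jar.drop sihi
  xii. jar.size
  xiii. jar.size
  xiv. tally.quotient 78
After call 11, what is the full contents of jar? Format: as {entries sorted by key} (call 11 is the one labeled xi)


I use jar.roster, and observe [fi, tokub].
Next I call tally.begin using x→77, — result: 77.
Then tally.upend(), and see 1/77.
Using tally.accrue using x→20/3, and observe 1543/231.
Next I call tally.times using x→10/13, → 15430/3003.
I run jar.lodge using k→vojoke, v→^, giving nil.
Using jar.lodge using k→zurn, v→hajecud: nil.
I try tally.quotient using x→71, which returns 15430/213213.
Now I run jar.lodge using k→sihi, v→trabo, — result: nil.
I use tally.tell(): 15430/213213.
I try jar.drop using k→sihi, → trabo.
Next I call jar.size(), and get 4.
I use jar.size, → 4.
Then tally.quotient using x→78, giving 7715/8315307.

Answer: {fi=548, tokub=hu, vojoke=15430/3003, zurn=hajecud}


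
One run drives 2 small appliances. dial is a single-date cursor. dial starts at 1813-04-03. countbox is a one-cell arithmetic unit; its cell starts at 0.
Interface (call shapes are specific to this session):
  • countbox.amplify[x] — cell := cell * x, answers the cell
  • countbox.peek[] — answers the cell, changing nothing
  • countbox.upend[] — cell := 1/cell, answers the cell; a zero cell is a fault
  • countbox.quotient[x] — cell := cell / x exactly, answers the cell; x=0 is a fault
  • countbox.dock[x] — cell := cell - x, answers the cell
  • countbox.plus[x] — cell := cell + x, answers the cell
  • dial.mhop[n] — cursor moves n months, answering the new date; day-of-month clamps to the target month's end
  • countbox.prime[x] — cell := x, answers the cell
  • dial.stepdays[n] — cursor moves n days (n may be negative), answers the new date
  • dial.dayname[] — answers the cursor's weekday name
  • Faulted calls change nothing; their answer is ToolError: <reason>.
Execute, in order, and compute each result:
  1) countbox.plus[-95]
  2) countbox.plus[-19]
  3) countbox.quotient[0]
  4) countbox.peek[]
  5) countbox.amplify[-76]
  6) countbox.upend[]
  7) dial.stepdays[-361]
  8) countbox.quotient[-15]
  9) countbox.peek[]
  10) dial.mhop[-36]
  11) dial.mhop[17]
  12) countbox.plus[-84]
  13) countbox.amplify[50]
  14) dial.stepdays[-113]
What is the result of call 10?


Answer: 1809-04-07

Derivation:
> countbox.plus -95
[out] -95
> countbox.plus -19
[out] -114
> countbox.quotient 0
[out] ToolError: division by zero
> countbox.peek
[out] -114
> countbox.amplify -76
[out] 8664
> countbox.upend
[out] 1/8664
> dial.stepdays -361
[out] 1812-04-07
> countbox.quotient -15
[out] -1/129960
> countbox.peek
[out] -1/129960
> dial.mhop -36
[out] 1809-04-07
> dial.mhop 17
[out] 1810-09-07
> countbox.plus -84
[out] -10916641/129960
> countbox.amplify 50
[out] -54583205/12996
> dial.stepdays -113
[out] 1810-05-17


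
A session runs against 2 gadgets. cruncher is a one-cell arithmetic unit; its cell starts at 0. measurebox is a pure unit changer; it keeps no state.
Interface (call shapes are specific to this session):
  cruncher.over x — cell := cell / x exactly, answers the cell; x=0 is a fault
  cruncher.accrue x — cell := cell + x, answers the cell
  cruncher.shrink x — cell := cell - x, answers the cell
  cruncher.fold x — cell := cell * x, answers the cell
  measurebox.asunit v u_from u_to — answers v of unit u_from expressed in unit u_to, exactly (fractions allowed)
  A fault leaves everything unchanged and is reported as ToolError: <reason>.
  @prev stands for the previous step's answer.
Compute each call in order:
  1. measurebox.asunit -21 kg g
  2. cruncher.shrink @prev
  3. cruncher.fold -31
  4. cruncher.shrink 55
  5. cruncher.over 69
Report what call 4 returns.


Answer: -651055

Derivation:
% measurebox.asunit(v=-21, u_from=kg, u_to=g) -> -21000
% cruncher.shrink(x=@prev) -> 21000
% cruncher.fold(x=-31) -> -651000
% cruncher.shrink(x=55) -> -651055
% cruncher.over(x=69) -> -651055/69


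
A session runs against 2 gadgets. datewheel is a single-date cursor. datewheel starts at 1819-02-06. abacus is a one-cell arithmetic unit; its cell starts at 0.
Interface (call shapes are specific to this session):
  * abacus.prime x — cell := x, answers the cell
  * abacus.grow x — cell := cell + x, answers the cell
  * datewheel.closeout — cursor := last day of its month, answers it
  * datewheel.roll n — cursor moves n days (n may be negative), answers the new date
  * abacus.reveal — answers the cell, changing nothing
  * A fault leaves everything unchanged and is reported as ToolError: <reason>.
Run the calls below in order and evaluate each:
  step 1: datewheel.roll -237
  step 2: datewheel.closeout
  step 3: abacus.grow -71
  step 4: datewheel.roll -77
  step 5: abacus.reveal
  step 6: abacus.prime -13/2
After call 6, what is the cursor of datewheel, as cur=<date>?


Answer: cur=1818-04-14

Derivation:
Invoking roll(n=-237), which returns 1818-06-14.
Next I call closeout(), — result: 1818-06-30.
Using grow(x=-71): -71.
I use roll(n=-77), yielding 1818-04-14.
Then reveal(), — result: -71.
I use prime(x=-13/2), yielding -13/2.


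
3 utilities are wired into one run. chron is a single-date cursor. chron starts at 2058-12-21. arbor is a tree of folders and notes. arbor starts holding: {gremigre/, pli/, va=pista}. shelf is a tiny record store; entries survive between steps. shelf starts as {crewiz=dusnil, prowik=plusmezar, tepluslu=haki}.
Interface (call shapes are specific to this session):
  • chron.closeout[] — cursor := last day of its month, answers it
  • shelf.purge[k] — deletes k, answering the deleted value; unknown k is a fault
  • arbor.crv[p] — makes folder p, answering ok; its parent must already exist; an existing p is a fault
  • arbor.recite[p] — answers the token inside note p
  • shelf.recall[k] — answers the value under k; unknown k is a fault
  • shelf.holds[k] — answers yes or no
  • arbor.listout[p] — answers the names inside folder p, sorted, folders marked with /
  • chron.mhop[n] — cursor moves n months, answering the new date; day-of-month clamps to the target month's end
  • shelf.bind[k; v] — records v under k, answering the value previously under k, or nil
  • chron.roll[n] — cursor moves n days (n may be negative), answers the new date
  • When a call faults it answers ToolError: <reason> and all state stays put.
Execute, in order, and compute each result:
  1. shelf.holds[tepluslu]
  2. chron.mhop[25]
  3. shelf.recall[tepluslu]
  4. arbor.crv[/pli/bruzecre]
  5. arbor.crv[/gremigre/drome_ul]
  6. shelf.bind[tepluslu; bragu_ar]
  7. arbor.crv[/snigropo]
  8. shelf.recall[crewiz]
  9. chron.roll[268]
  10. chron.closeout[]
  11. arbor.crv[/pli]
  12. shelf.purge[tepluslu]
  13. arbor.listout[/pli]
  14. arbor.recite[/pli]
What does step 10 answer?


Answer: 2061-10-31

Derivation:
[in] shelf.holds tepluslu
= yes
[in] chron.mhop 25
= 2061-01-21
[in] shelf.recall tepluslu
= haki
[in] arbor.crv /pli/bruzecre
= ok
[in] arbor.crv /gremigre/drome_ul
= ok
[in] shelf.bind tepluslu bragu_ar
= haki
[in] arbor.crv /snigropo
= ok
[in] shelf.recall crewiz
= dusnil
[in] chron.roll 268
= 2061-10-16
[in] chron.closeout
= 2061-10-31
[in] arbor.crv /pli
= ToolError: exists
[in] shelf.purge tepluslu
= bragu_ar
[in] arbor.listout /pli
= [bruzecre/]
[in] arbor.recite /pli
= ToolError: is a directory


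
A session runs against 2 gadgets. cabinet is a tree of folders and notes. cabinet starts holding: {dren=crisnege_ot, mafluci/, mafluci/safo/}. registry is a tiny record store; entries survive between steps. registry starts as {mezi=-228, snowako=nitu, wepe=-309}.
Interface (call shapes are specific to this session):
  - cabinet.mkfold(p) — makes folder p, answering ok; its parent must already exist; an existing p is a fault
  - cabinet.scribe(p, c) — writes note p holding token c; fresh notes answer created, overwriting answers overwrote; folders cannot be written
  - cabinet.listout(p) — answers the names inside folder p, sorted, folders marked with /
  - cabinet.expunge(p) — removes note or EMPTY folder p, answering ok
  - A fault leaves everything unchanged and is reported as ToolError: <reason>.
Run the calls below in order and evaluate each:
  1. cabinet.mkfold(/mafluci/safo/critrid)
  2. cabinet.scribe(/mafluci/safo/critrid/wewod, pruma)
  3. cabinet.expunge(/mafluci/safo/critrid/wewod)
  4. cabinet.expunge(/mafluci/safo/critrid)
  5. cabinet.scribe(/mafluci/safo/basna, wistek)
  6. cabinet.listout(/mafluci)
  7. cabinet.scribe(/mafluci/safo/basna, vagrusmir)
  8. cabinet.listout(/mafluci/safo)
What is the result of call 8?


Calling cabinet.mkfold on p='/mafluci/safo/critrid', which returns ok.
I try cabinet.scribe on p='/mafluci/safo/critrid/wewod', c='pruma', yielding created.
Then cabinet.expunge on p='/mafluci/safo/critrid/wewod', and see ok.
I try cabinet.expunge on p='/mafluci/safo/critrid', and observe ok.
Now I run cabinet.scribe on p='/mafluci/safo/basna', c='wistek', and observe created.
I call cabinet.listout on p='/mafluci': [safo/].
I call cabinet.scribe on p='/mafluci/safo/basna', c='vagrusmir': overwrote.
I invoke cabinet.listout on p='/mafluci/safo': [basna].

Answer: [basna]


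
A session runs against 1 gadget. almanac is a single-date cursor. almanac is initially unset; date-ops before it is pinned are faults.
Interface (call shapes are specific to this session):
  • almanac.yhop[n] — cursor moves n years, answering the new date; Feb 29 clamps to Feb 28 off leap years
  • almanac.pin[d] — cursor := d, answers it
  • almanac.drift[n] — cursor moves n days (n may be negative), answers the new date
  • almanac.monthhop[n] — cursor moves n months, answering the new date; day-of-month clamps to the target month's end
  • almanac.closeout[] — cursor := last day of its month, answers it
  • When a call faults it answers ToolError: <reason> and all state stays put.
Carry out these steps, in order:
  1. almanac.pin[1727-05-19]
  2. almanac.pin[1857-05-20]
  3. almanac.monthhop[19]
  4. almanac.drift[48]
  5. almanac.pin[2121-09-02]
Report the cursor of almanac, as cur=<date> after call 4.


Answer: cur=1859-02-06

Derivation:
==> almanac.pin(d='1727-05-19')
<== 1727-05-19
==> almanac.pin(d='1857-05-20')
<== 1857-05-20
==> almanac.monthhop(n='19')
<== 1858-12-20
==> almanac.drift(n='48')
<== 1859-02-06
==> almanac.pin(d='2121-09-02')
<== 2121-09-02


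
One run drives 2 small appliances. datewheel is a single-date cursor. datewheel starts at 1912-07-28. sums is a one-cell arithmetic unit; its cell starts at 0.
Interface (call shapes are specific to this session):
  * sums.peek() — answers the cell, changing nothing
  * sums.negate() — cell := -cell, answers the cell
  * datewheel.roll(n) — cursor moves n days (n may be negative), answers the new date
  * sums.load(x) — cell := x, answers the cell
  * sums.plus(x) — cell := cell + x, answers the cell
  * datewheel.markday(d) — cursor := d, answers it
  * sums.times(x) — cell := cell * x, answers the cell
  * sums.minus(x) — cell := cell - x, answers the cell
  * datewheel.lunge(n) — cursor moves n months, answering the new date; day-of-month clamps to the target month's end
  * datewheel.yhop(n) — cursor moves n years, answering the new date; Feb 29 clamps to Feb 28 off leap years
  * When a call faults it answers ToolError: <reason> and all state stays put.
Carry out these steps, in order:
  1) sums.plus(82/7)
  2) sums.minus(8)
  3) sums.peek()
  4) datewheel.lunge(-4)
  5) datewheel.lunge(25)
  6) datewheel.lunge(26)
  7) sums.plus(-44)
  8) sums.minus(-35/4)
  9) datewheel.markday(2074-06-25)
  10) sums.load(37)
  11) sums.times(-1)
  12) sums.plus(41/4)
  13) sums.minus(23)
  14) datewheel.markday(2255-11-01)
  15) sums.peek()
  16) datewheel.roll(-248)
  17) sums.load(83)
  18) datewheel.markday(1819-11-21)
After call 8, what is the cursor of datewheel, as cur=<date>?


! plus(82/7) => 82/7
! minus(8) => 26/7
! peek() => 26/7
! lunge(-4) => 1912-03-28
! lunge(25) => 1914-04-28
! lunge(26) => 1916-06-28
! plus(-44) => -282/7
! minus(-35/4) => -883/28
! markday(2074-06-25) => 2074-06-25
! load(37) => 37
! times(-1) => -37
! plus(41/4) => -107/4
! minus(23) => -199/4
! markday(2255-11-01) => 2255-11-01
! peek() => -199/4
! roll(-248) => 2255-02-26
! load(83) => 83
! markday(1819-11-21) => 1819-11-21

Answer: cur=1916-06-28


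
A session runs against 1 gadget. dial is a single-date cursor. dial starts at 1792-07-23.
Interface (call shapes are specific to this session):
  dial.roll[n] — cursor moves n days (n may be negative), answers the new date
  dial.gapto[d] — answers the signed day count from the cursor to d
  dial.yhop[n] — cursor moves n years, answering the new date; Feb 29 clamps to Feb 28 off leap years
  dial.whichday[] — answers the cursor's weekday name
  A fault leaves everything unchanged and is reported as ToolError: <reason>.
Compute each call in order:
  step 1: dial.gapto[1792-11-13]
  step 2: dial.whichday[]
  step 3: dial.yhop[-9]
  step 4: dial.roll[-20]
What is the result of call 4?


I invoke dial.gapto(d=1792-11-13), and get 113.
I run dial.whichday, and see Monday.
I run dial.yhop(n=-9), yielding 1783-07-23.
I run dial.roll(n=-20), and get 1783-07-03.

Answer: 1783-07-03


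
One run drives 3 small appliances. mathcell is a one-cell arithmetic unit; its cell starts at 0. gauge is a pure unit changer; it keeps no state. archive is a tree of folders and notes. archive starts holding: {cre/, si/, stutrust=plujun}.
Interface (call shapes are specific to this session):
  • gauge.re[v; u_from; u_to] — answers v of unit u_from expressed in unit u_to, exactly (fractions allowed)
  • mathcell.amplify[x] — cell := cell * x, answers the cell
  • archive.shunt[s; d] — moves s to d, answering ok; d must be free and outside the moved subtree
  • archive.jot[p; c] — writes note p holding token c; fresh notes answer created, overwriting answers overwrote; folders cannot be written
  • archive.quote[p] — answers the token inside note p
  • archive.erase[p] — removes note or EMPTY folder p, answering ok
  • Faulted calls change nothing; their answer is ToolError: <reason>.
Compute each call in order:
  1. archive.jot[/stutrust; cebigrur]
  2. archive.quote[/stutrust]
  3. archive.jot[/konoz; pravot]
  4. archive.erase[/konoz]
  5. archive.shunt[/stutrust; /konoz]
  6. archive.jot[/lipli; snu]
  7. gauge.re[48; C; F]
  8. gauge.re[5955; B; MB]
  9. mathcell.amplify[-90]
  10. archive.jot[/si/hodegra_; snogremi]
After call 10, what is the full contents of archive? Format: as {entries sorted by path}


I try jot on p→/stutrust, c→cebigrur, giving overwrote.
I run quote on p→/stutrust, yielding cebigrur.
I use jot on p→/konoz, c→pravot, — result: created.
I use erase on p→/konoz, giving ok.
I use shunt on s→/stutrust, d→/konoz: ok.
Then jot on p→/lipli, c→snu, giving created.
I invoke re on v→48, u_from→C, u_to→F: 592/5.
I invoke re on v→5955, u_from→B, u_to→MB, yielding 1191/200000.
I try amplify on x→-90, giving 0.
I run jot on p→/si/hodegra_, c→snogremi: created.

Answer: {cre/, konoz=cebigrur, lipli=snu, si/, si/hodegra_=snogremi}


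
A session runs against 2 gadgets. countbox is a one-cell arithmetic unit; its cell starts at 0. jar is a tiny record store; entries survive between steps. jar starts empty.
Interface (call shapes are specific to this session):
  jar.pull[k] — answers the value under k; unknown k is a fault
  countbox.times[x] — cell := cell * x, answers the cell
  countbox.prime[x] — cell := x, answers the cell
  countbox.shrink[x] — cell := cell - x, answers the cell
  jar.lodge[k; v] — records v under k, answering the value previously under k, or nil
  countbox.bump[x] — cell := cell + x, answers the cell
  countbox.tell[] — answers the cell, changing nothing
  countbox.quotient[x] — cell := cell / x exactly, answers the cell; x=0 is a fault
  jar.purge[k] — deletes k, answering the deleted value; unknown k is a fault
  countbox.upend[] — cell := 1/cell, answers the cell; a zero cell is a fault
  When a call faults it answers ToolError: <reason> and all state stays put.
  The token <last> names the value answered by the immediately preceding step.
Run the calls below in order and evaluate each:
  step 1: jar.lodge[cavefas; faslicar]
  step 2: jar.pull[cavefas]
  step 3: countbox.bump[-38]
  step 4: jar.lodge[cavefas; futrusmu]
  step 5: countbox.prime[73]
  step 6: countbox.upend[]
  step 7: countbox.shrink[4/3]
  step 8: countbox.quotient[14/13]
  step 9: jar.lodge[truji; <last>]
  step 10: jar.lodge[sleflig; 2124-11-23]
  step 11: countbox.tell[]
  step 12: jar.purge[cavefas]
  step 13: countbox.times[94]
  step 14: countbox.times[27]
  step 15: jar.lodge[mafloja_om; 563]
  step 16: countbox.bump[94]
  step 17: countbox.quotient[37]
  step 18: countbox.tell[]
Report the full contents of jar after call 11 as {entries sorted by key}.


Answer: {cavefas=futrusmu, sleflig=2124-11-23, truji=-3757/3066}

Derivation:
CALL jar.lodge[k='cavefas'; v='faslicar']
RET  nil
CALL jar.pull[k='cavefas']
RET  faslicar
CALL countbox.bump[x='-38']
RET  -38
CALL jar.lodge[k='cavefas'; v='futrusmu']
RET  faslicar
CALL countbox.prime[x='73']
RET  73
CALL countbox.upend[]
RET  1/73
CALL countbox.shrink[x='4/3']
RET  -289/219
CALL countbox.quotient[x='14/13']
RET  -3757/3066
CALL jar.lodge[k='truji'; v='<last>']
RET  nil
CALL jar.lodge[k='sleflig'; v='2124-11-23']
RET  nil
CALL countbox.tell[]
RET  -3757/3066
CALL jar.purge[k='cavefas']
RET  futrusmu
CALL countbox.times[x='94']
RET  -176579/1533
CALL countbox.times[x='27']
RET  -1589211/511
CALL jar.lodge[k='mafloja_om'; v='563']
RET  nil
CALL countbox.bump[x='94']
RET  -1541177/511
CALL countbox.quotient[x='37']
RET  -1541177/18907
CALL countbox.tell[]
RET  -1541177/18907
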